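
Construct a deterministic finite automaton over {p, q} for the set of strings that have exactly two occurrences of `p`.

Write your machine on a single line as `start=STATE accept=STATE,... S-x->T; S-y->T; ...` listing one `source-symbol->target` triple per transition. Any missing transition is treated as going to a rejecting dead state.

start=S0; accept=S2; S0-p->S1; S0-q->S0; S1-p->S2; S1-q->S1; S2-p->S3; S2-q->S2; S3-p->S3; S3-q->S3

Only the number of `p`s matters, and only up to 3. Make a chain S0 → S1 → S2 → S3 advanced by each `p` (with S3 absorbing); every other symbol self-loops. The accepting set is {S2}.
With 4 states:
        p   q  
>  S0   S1  S0 
   S1   S2  S1 
 * S2   S3  S2 
   S3   S3  S3 
(> = start, * = accepting)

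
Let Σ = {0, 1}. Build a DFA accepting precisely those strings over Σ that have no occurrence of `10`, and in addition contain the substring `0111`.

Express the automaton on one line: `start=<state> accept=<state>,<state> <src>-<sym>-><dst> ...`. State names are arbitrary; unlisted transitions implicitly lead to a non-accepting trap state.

start=q0 accept=q7 q0-0->q1 q0-1->q2 q1-0->q1 q1-1->q3 q2-0->q4 q2-1->q2 q3-0->q4 q3-1->q5 q4-0->q4 q4-1->q6 q5-0->q4 q5-1->q7 q6-0->q4 q6-1->q8 q7-0->q9 q7-1->q7 q8-0->q4 q8-1->q9 q9-0->q9 q9-1->q9

Build one automaton per condition and run them in lockstep. The first has 3 states tracking partial matches of the forbidden pattern `10`; the second has 5 states tracking whether and how much of `0111` has been seen. A product state is a pair (one from each), accepting exactly when both do.
A 10-state machine:
        0   1  
>  q0   q1  q2 
   q1   q1  q3 
   q2   q4  q2 
   q3   q4  q5 
   q4   q4  q6 
   q5   q4  q7 
   q6   q4  q8 
 * q7   q9  q7 
   q8   q4  q9 
   q9   q9  q9 
(> = start, * = accepting)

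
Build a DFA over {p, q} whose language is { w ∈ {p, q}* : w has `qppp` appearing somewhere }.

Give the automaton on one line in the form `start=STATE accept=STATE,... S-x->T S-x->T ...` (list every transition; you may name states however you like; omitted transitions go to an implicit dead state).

Track how much of `qppp` has been matched so far: state A is no progress, E is the absorbing accept state reached once `qppp` has occurred. Intermediate states record partial matches; on a mismatch, fall back to the longest reusable overlap.
5 states suffice.
       p  q 
>  A   A  B 
   B   C  B 
   C   D  B 
   D   E  B 
 * E   E  E 
(> = start, * = accepting)

start=A accept=E A-p->A A-q->B B-p->C B-q->B C-p->D C-q->B D-p->E D-q->B E-p->E E-q->E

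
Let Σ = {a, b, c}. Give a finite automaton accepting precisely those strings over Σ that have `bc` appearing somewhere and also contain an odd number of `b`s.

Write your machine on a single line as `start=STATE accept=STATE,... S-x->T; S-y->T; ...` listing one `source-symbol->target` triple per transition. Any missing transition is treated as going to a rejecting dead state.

Build one automaton per condition and run them in lockstep. The first has 3 states tracking whether and how much of `bc` has been seen; the second has 2 states tracking the count of `b`s modulo 2. A product state is a pair (one from each), accepting exactly when both do.
With 6 states:
        a   b   c  
>  S0   S0  S1  S0 
   S1   S2  S3  S4 
   S2   S2  S3  S2 
   S3   S0  S1  S5 
 * S4   S4  S5  S4 
   S5   S5  S4  S5 
(> = start, * = accepting)

start=S0; accept=S4; S0-a->S0; S0-b->S1; S0-c->S0; S1-a->S2; S1-b->S3; S1-c->S4; S2-a->S2; S2-b->S3; S2-c->S2; S3-a->S0; S3-b->S1; S3-c->S5; S4-a->S4; S4-b->S5; S4-c->S4; S5-a->S5; S5-b->S4; S5-c->S5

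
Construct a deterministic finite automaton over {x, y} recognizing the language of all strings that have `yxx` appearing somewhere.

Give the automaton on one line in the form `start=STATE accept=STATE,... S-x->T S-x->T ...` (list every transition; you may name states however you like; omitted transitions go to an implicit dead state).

Track how much of `yxx` has been matched so far: state S0 is no progress, S3 is the absorbing accept state reached once `yxx` has occurred. Intermediate states record partial matches; on a mismatch, fall back to the longest reusable overlap.
With 4 states:
        x   y  
>  S0   S0  S1 
   S1   S2  S1 
   S2   S3  S1 
 * S3   S3  S3 
(> = start, * = accepting)

start=S0 accept=S3 S0-x->S0 S0-y->S1 S1-x->S2 S1-y->S1 S2-x->S3 S2-y->S1 S3-x->S3 S3-y->S3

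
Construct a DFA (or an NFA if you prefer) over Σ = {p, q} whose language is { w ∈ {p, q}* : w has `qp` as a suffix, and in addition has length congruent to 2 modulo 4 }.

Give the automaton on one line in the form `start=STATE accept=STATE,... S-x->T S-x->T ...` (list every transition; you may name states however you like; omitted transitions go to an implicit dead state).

start=s0 accept=s5 s0-p->s1 s0-q->s2 s1-p->s3 s1-q->s4 s2-p->s5 s2-q->s4 s3-p->s6 s3-q->s7 s4-p->s8 s4-q->s7 s5-p->s6 s5-q->s7 s6-p->s0 s6-q->s9 s7-p->s10 s7-q->s9 s8-p->s0 s8-q->s9 s9-p->s11 s9-q->s2 s10-p->s1 s10-q->s2 s11-p->s3 s11-q->s4

Handle the two conditions separately and then intersect. The first has 3 states tracking how much of the suffix `qp` has currently been matched; the second has 4 states tracking the input length modulo 4. A product state is a pair (one from each), accepting exactly when both do.
          p    q  
>  s0     s1   s2 
   s1     s3   s4 
   s2     s5   s4 
   s3     s6   s7 
   s4     s8   s7 
 * s5     s6   s7 
   s6     s0   s9 
   s7    s10   s9 
   s8     s0   s9 
   s9    s11   s2 
   s10    s1   s2 
   s11    s3   s4 
(> = start, * = accepting)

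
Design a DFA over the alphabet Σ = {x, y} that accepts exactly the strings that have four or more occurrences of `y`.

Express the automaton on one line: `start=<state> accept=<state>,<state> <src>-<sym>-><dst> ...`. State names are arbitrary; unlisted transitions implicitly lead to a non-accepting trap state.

Only the number of `y`s matters, and only up to 5. Make a chain s0 → s1 → s2 → s3 → s4 → s5 advanced by each `y` (with s5 absorbing); every other symbol self-loops. The accepting set is {s4, s5}.
6 states suffice.
        x   y  
>  s0   s0  s1 
   s1   s1  s2 
   s2   s2  s3 
   s3   s3  s4 
 * s4   s4  s5 
 * s5   s5  s5 
(> = start, * = accepting)

start=s0 accept=s4,s5 s0-x->s0 s0-y->s1 s1-x->s1 s1-y->s2 s2-x->s2 s2-y->s3 s3-x->s3 s3-y->s4 s4-x->s4 s4-y->s5 s5-x->s5 s5-y->s5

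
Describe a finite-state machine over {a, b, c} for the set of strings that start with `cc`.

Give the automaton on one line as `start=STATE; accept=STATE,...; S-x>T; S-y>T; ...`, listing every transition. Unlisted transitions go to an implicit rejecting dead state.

start=q0; accept=q2; q0-a>q3; q0-b>q3; q0-c>q1; q1-a>q3; q1-b>q3; q1-c>q2; q2-a>q2; q2-b>q2; q2-c>q2; q3-a>q3; q3-b>q3; q3-c>q3

Check the first 2 symbols one by one: q0 through q1 record how many have matched `cc` so far; any wrong symbol goes to the dead state q3. After all 2 match we enter the accepting sink q2.
        a   b   c  
>  q0   q3  q3  q1 
   q1   q3  q3  q2 
 * q2   q2  q2  q2 
   q3   q3  q3  q3 
(> = start, * = accepting)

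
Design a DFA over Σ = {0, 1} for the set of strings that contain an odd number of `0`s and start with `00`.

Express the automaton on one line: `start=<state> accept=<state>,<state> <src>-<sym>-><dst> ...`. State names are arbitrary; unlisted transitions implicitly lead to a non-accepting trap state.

Run two small machines in parallel and take their product. The first has 2 states tracking the count of `0`s modulo 2; the second has 4 states tracking whether the input so far still matches the prefix `00`. A product state is a pair (one from each), accepting exactly when both do. After merging equivalent states the machine shrinks.
        0   1  
>  S0   S1  S2 
   S1   S3  S2 
   S2   S2  S2 
   S3   S4  S3 
 * S4   S3  S4 
(> = start, * = accepting)

start=S0 accept=S4 S0-0->S1 S0-1->S2 S1-0->S3 S1-1->S2 S2-0->S2 S2-1->S2 S3-0->S4 S3-1->S3 S4-0->S3 S4-1->S4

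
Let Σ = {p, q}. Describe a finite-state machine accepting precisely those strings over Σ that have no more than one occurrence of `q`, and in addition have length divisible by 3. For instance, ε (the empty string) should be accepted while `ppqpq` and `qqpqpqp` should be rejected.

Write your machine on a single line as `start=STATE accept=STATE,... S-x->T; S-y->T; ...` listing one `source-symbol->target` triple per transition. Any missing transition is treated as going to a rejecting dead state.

Run two small machines in parallel and take their product. One (3 states) tracks the count of `q`s, saturating at 2; the other (3 states) tracks the input length modulo 3. Each combined state is a pair, one component from each; accept when both components accept. After merging equivalent states the machine shrinks.
        p   q  
>* s0   s1  s2 
   s1   s3  s4 
   s2   s4  s5 
   s3   s0  s6 
   s4   s6  s5 
   s5   s5  s5 
 * s6   s2  s5 
(> = start, * = accepting)

start=s0; accept=s0,s6; s0-p->s1; s0-q->s2; s1-p->s3; s1-q->s4; s2-p->s4; s2-q->s5; s3-p->s0; s3-q->s6; s4-p->s6; s4-q->s5; s5-p->s5; s5-q->s5; s6-p->s2; s6-q->s5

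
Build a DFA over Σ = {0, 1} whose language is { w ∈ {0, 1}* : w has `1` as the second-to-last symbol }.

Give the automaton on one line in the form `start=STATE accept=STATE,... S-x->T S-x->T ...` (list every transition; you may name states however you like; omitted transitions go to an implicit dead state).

A DFA must remember the last 2 symbols (since which symbol is second-to-last isn't known until the input ends). Use one state per possible window of the last ≤2 symbols; accept from those whose window starts with `1`.
7 states suffice.
        0   1  
>  q0   q1  q2 
   q1   q3  q4 
   q2   q5  q6 
   q3   q3  q4 
   q4   q5  q6 
 * q5   q3  q4 
 * q6   q5  q6 
(> = start, * = accepting)

start=q0 accept=q5,q6 q0-0->q1 q0-1->q2 q1-0->q3 q1-1->q4 q2-0->q5 q2-1->q6 q3-0->q3 q3-1->q4 q4-0->q5 q4-1->q6 q5-0->q3 q5-1->q4 q6-0->q5 q6-1->q6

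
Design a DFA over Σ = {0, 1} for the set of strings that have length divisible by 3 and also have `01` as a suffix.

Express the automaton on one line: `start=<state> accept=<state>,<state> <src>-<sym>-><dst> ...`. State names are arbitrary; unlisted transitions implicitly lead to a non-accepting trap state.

Handle the two conditions separately and then intersect. The first has 3 states tracking the input length modulo 3; the second has 3 states tracking how much of the suffix `01` has currently been matched. A product state is a pair (one from each), accepting exactly when both do. Minimizing collapses redundant product states.
A 5-state machine:
        0   1  
>  q0   q1  q1 
   q1   q2  q3 
   q2   q0  q4 
   q3   q0  q0 
 * q4   q1  q1 
(> = start, * = accepting)

start=q0 accept=q4 q0-0->q1 q0-1->q1 q1-0->q2 q1-1->q3 q2-0->q0 q2-1->q4 q3-0->q0 q3-1->q0 q4-0->q1 q4-1->q1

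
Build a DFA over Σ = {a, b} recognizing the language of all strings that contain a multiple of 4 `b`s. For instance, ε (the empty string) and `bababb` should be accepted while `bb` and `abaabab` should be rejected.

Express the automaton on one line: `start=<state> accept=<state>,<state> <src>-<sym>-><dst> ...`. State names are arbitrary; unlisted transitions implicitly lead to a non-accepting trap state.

Keep the running count of `b`s modulo 4: each `b` advances along the cycle q0 → q1 → q2 → q3 → q0 while other symbols loop. Accept at q0.
        a   b  
>* q0   q0  q1 
   q1   q1  q2 
   q2   q2  q3 
   q3   q3  q0 
(> = start, * = accepting)

start=q0 accept=q0 q0-a->q0 q0-b->q1 q1-a->q1 q1-b->q2 q2-a->q2 q2-b->q3 q3-a->q3 q3-b->q0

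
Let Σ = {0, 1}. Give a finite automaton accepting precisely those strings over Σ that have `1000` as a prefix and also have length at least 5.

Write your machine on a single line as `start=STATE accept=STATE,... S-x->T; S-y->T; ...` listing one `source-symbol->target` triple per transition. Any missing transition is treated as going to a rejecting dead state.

Build one automaton per condition and run them in lockstep. The first has 6 states tracking whether the input so far still matches the prefix `1000`; the second has 7 states tracking the input length, saturating at 6. A product state is a pair (one from each), accepting exactly when both do.
          0    1  
>  S0     S1   S2 
   S1     S3   S3 
   S2     S4   S3 
   S3     S5   S5 
   S4     S6   S5 
   S5     S7   S7 
   S6     S8   S7 
   S7     S9   S9 
   S8    S10  S10 
   S9    S11  S11 
 * S10   S12  S12 
   S11   S11  S11 
 * S12   S12  S12 
(> = start, * = accepting)

start=S0; accept=S10,S12; S0-0->S1; S0-1->S2; S1-0->S3; S1-1->S3; S2-0->S4; S2-1->S3; S3-0->S5; S3-1->S5; S4-0->S6; S4-1->S5; S5-0->S7; S5-1->S7; S6-0->S8; S6-1->S7; S7-0->S9; S7-1->S9; S8-0->S10; S8-1->S10; S9-0->S11; S9-1->S11; S10-0->S12; S10-1->S12; S11-0->S11; S11-1->S11; S12-0->S12; S12-1->S12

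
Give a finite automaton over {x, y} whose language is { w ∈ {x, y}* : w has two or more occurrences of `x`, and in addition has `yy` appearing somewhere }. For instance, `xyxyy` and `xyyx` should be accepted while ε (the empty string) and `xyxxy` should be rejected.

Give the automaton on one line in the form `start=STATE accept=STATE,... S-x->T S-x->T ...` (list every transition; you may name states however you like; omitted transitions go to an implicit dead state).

Run two small machines in parallel and take their product. One (4 states) tracks the count of `x`s, saturating at 3; the other (3 states) tracks whether and how much of `yy` has been seen. Each combined state is a pair, one component from each; accept when both components accept.
With 12 states:
       x  y 
>  A   B  C 
   B   D  E 
   C   B  F 
   D   G  H 
   E   D  I 
   F   I  F 
   G   G  J 
   H   G  K 
   I   K  I 
   J   G  L 
 * K   L  K 
 * L   L  L 
(> = start, * = accepting)

start=A accept=K,L A-x->B A-y->C B-x->D B-y->E C-x->B C-y->F D-x->G D-y->H E-x->D E-y->I F-x->I F-y->F G-x->G G-y->J H-x->G H-y->K I-x->K I-y->I J-x->G J-y->L K-x->L K-y->K L-x->L L-y->L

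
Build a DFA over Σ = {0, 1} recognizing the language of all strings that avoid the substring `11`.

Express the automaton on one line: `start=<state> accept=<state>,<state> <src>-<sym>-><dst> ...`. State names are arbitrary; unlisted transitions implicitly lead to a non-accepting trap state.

start=q0 accept=q0,q1 q0-0->q0 q0-1->q1 q1-0->q0 q1-1->q2 q2-0->q2 q2-1->q2

Track partial matches of the forbidden pattern `11`. State q2 is a dead state reached once `11` has occurred; every other state accepts. q0 means no part of `11` is currently matched.
With 3 states:
        0   1  
>* q0   q0  q1 
 * q1   q0  q2 
   q2   q2  q2 
(> = start, * = accepting)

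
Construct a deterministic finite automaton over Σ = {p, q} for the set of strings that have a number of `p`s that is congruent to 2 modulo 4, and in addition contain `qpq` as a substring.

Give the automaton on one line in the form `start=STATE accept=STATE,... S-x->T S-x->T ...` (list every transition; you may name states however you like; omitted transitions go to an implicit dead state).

start=A accept=M A-p->B A-q->C B-p->D B-q->E C-p->F C-q->C D-p->G D-q->H E-p->I E-q->E F-p->D F-q->J G-p->A G-q->K H-p->L H-q->H I-p->G I-q->M J-p->M J-q->J K-p->N K-q->K L-p->A L-q->O M-p->O M-q->M N-p->B N-q->P O-p->P O-q->O P-p->J P-q->P

Handle the two conditions separately and then intersect. One (4 states) tracks the count of `p`s modulo 4; the other (4 states) tracks whether and how much of `qpq` has been seen. Each combined state is a pair, one component from each; accept when both components accept.
With 16 states:
       p  q 
>  A   B  C 
   B   D  E 
   C   F  C 
   D   G  H 
   E   I  E 
   F   D  J 
   G   A  K 
   H   L  H 
   I   G  M 
   J   M  J 
   K   N  K 
   L   A  O 
 * M   O  M 
   N   B  P 
   O   P  O 
   P   J  P 
(> = start, * = accepting)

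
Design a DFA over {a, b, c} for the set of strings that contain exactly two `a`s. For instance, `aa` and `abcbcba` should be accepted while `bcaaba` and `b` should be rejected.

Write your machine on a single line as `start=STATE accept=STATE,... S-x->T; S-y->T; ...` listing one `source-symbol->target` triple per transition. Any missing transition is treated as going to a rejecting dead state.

Count `a`s, saturating at 3: states S0 through S2 mean 0 through 2 `a`s seen; S3 means more than 2. Each `a` increments (capped at S3); other symbols loop. Accept from {S2}.
4 states suffice.
        a   b   c  
>  S0   S1  S0  S0 
   S1   S2  S1  S1 
 * S2   S3  S2  S2 
   S3   S3  S3  S3 
(> = start, * = accepting)

start=S0; accept=S2; S0-a->S1; S0-b->S0; S0-c->S0; S1-a->S2; S1-b->S1; S1-c->S1; S2-a->S3; S2-b->S2; S2-c->S2; S3-a->S3; S3-b->S3; S3-c->S3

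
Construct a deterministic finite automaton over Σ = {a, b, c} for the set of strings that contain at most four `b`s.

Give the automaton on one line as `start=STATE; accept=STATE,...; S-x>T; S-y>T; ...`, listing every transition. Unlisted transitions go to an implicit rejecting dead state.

start=q0; accept=q0,q1,q2,q3,q4; q0-a>q0; q0-b>q1; q0-c>q0; q1-a>q1; q1-b>q2; q1-c>q1; q2-a>q2; q2-b>q3; q2-c>q2; q3-a>q3; q3-b>q4; q3-c>q3; q4-a>q4; q4-b>q5; q4-c>q4; q5-a>q5; q5-b>q5; q5-c>q5

Count `b`s, saturating at 5: states q0 through q4 mean 0 through 4 `b`s seen; q5 means more than 4. Each `b` increments (capped at q5); other symbols loop. Accept from {q0, q1, q2, q3, q4}.
A 6-state machine:
        a   b   c  
>* q0   q0  q1  q0 
 * q1   q1  q2  q1 
 * q2   q2  q3  q2 
 * q3   q3  q4  q3 
 * q4   q4  q5  q4 
   q5   q5  q5  q5 
(> = start, * = accepting)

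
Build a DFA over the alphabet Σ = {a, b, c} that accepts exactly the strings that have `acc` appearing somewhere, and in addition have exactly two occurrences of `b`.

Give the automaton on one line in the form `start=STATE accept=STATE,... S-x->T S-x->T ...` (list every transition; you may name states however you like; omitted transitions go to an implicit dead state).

start=s0 accept=s13 s0-a->s1 s0-b->s2 s0-c->s0 s1-a->s1 s1-b->s2 s1-c->s3 s2-a->s4 s2-b->s5 s2-c->s2 s3-a->s1 s3-b->s2 s3-c->s6 s4-a->s4 s4-b->s5 s4-c->s7 s5-a->s8 s5-b->s9 s5-c->s5 s6-a->s6 s6-b->s10 s6-c->s6 s7-a->s4 s7-b->s5 s7-c->s10 s8-a->s8 s8-b->s9 s8-c->s11 s9-a->s12 s9-b->s9 s9-c->s9 s10-a->s10 s10-b->s13 s10-c->s10 s11-a->s8 s11-b->s9 s11-c->s13 s12-a->s12 s12-b->s9 s12-c->s14 s13-a->s13 s13-b->s15 s13-c->s13 s14-a->s12 s14-b->s9 s14-c->s15 s15-a->s15 s15-b->s15 s15-c->s15

Build one automaton per condition and run them in lockstep. One (4 states) tracks whether and how much of `acc` has been seen; the other (4 states) tracks the count of `b`s, saturating at 3. Each combined state is a pair, one component from each; accept when both components accept.
With 16 states:
          a    b    c  
>  s0     s1   s2   s0 
   s1     s1   s2   s3 
   s2     s4   s5   s2 
   s3     s1   s2   s6 
   s4     s4   s5   s7 
   s5     s8   s9   s5 
   s6     s6  s10   s6 
   s7     s4   s5  s10 
   s8     s8   s9  s11 
   s9    s12   s9   s9 
   s10   s10  s13  s10 
   s11    s8   s9  s13 
   s12   s12   s9  s14 
 * s13   s13  s15  s13 
   s14   s12   s9  s15 
   s15   s15  s15  s15 
(> = start, * = accepting)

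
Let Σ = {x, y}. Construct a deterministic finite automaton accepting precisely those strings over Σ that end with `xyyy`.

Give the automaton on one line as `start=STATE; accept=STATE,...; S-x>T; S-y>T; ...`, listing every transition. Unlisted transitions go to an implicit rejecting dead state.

Let each state record the length of the longest suffix of the input read so far that is also a prefix of `xyyy`. q1 means the last symbol is `x`; q2 means the last 2 symbols are `xy`; q3 means the last 3 symbols are `xyy`; q4 means the last 4 symbols are `xyyy`. Accept only at q4, where the string currently ends in `xyyy`.
A 5-state machine:
        x   y  
>  q0   q1  q0 
   q1   q1  q2 
   q2   q1  q3 
   q3   q1  q4 
 * q4   q1  q0 
(> = start, * = accepting)

start=q0; accept=q4; q0-x>q1; q0-y>q0; q1-x>q1; q1-y>q2; q2-x>q1; q2-y>q3; q3-x>q1; q3-y>q4; q4-x>q1; q4-y>q0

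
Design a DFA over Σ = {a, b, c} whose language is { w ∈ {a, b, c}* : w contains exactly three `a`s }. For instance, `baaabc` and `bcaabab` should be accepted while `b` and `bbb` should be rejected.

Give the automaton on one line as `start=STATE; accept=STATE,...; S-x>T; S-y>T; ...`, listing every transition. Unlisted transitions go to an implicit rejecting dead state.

Only the number of `a`s matters, and only up to 4. Make a chain q0 → q1 → q2 → q3 → q4 advanced by each `a` (with q4 absorbing); every other symbol self-loops. The accepting set is {q3}.
        a   b   c  
>  q0   q1  q0  q0 
   q1   q2  q1  q1 
   q2   q3  q2  q2 
 * q3   q4  q3  q3 
   q4   q4  q4  q4 
(> = start, * = accepting)

start=q0; accept=q3; q0-a>q1; q0-b>q0; q0-c>q0; q1-a>q2; q1-b>q1; q1-c>q1; q2-a>q3; q2-b>q2; q2-c>q2; q3-a>q4; q3-b>q3; q3-c>q3; q4-a>q4; q4-b>q4; q4-c>q4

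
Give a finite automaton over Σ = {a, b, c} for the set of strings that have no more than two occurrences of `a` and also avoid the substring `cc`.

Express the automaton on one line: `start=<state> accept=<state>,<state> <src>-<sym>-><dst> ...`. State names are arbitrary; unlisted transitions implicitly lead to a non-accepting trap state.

start=q0 accept=q0,q1,q2,q3,q4,q6 q0-a->q1 q0-b->q0 q0-c->q2 q1-a->q3 q1-b->q1 q1-c->q4 q2-a->q1 q2-b->q0 q2-c->q5 q3-a->q5 q3-b->q3 q3-c->q6 q4-a->q3 q4-b->q1 q4-c->q5 q5-a->q5 q5-b->q5 q5-c->q5 q6-a->q5 q6-b->q3 q6-c->q5

Build one automaton per condition and run them in lockstep. One (4 states) tracks the count of `a`s, saturating at 3; the other (3 states) tracks partial matches of the forbidden pattern `cc`. Each combined state is a pair, one component from each; accept when both components accept. After merging equivalent states the machine shrinks.
A 7-state machine:
        a   b   c  
>* q0   q1  q0  q2 
 * q1   q3  q1  q4 
 * q2   q1  q0  q5 
 * q3   q5  q3  q6 
 * q4   q3  q1  q5 
   q5   q5  q5  q5 
 * q6   q5  q3  q5 
(> = start, * = accepting)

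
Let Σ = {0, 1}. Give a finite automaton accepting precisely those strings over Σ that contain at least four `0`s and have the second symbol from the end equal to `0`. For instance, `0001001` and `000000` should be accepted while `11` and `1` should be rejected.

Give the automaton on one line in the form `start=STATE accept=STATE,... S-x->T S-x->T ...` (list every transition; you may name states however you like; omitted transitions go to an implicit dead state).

Handle the two conditions separately and then intersect. The first has 6 states tracking the count of `0`s, saturating at 5; the second has 7 states tracking the last 2 symbols read. A product state is a pair (one from each), accepting exactly when both do. After merging equivalent states the machine shrinks.
An 8-state machine:
       0  1 
>  A   B  A 
   B   C  B 
   C   D  C 
   D   E  F 
 * E   E  G 
   F   H  F 
 * G   H  F 
   H   E  G 
(> = start, * = accepting)

start=A accept=E,G A-0->B A-1->A B-0->C B-1->B C-0->D C-1->C D-0->E D-1->F E-0->E E-1->G F-0->H F-1->F G-0->H G-1->F H-0->E H-1->G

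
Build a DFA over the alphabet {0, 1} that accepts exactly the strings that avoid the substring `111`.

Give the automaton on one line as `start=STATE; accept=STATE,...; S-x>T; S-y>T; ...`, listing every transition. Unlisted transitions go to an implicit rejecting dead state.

start=S0; accept=S0,S1,S2; S0-0>S0; S0-1>S1; S1-0>S0; S1-1>S2; S2-0>S0; S2-1>S3; S3-0>S3; S3-1>S3

Track partial matches of the forbidden pattern `111`. State S3 is a dead state reached once `111` has occurred; every other state accepts. S0 means no part of `111` is currently matched.
A 4-state machine:
        0   1  
>* S0   S0  S1 
 * S1   S0  S2 
 * S2   S0  S3 
   S3   S3  S3 
(> = start, * = accepting)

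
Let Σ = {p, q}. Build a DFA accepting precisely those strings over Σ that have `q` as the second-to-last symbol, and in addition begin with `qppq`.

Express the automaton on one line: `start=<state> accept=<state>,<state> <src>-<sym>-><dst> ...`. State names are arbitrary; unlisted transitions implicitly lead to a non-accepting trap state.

start=A accept=K,L A-p->B A-q->C B-p->D B-q->E C-p->F C-q->G D-p->D D-q->E E-p->H E-q->G F-p->I F-q->E G-p->H G-q->G H-p->D H-q->E I-p->D I-q->J J-p->K J-q->L K-p->M K-q->J L-p->K L-q->L M-p->M M-q->J

Run two small machines in parallel and take their product. The first has 7 states tracking the last 2 symbols read; the second has 6 states tracking whether the input so far still matches the prefix `qppq`. A product state is a pair (one from each), accepting exactly when both do.
       p  q 
>  A   B  C 
   B   D  E 
   C   F  G 
   D   D  E 
   E   H  G 
   F   I  E 
   G   H  G 
   H   D  E 
   I   D  J 
   J   K  L 
 * K   M  J 
 * L   K  L 
   M   M  J 
(> = start, * = accepting)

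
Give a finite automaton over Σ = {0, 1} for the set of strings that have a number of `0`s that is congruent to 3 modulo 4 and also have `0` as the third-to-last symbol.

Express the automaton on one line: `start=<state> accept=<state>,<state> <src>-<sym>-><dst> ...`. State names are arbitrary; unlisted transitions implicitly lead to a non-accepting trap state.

start=q0 accept=q4,q7,q8,q11 q0-0->q1 q0-1->q0 q1-0->q2 q1-1->q3 q2-0->q4 q2-1->q5 q3-0->q6 q3-1->q3 q4-0->q0 q4-1->q7 q5-0->q8 q5-1->q9 q6-0->q10 q6-1->q5 q7-0->q0 q7-1->q11 q8-0->q0 q8-1->q12 q9-0->q13 q9-1->q9 q10-0->q0 q10-1->q7 q11-0->q0 q11-1->q14 q12-0->q0 q12-1->q11 q13-0->q0 q13-1->q12 q14-0->q0 q14-1->q14

Build one automaton per condition and run them in lockstep. One (4 states) tracks the count of `0`s modulo 4; the other (15 states) tracks the last 3 symbols read. Each combined state is a pair, one component from each; accept when both components accept. After merging equivalent states the machine shrinks.
A 15-state machine:
          0    1  
>  q0     q1   q0 
   q1     q2   q3 
   q2     q4   q5 
   q3     q6   q3 
 * q4     q0   q7 
   q5     q8   q9 
   q6    q10   q5 
 * q7     q0  q11 
 * q8     q0  q12 
   q9    q13   q9 
   q10    q0   q7 
 * q11    q0  q14 
   q12    q0  q11 
   q13    q0  q12 
   q14    q0  q14 
(> = start, * = accepting)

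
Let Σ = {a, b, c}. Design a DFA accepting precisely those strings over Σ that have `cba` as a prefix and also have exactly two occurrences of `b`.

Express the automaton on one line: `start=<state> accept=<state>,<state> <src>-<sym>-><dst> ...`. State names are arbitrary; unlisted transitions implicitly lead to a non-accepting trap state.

Run two small machines in parallel and take their product. One (5 states) tracks whether the input so far still matches the prefix `cba`; the other (4 states) tracks the count of `b`s, saturating at 3. Each combined state is a pair, one component from each; accept when both components accept. Equivalent product states are then merged.
With 6 states:
        a   b   c  
>  S0   S1  S1  S2 
   S1   S1  S1  S1 
   S2   S1  S3  S1 
   S3   S4  S1  S1 
   S4   S4  S5  S4 
 * S5   S5  S1  S5 
(> = start, * = accepting)

start=S0 accept=S5 S0-a->S1 S0-b->S1 S0-c->S2 S1-a->S1 S1-b->S1 S1-c->S1 S2-a->S1 S2-b->S3 S2-c->S1 S3-a->S4 S3-b->S1 S3-c->S1 S4-a->S4 S4-b->S5 S4-c->S4 S5-a->S5 S5-b->S1 S5-c->S5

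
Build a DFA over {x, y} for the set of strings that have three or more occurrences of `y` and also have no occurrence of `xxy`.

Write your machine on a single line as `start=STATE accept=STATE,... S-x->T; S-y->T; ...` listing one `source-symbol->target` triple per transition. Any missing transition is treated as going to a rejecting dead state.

start=s0; accept=s9,s12,s13,s15,s16,s18; s0-x->s1; s0-y->s2; s1-x->s3; s1-y->s2; s2-x->s4; s2-y->s5; s3-x->s3; s3-y->s6; s4-x->s7; s4-y->s5; s5-x->s8; s5-y->s9; s6-x->s6; s6-y->s10; s7-x->s7; s7-y->s10; s8-x->s11; s8-y->s9; s9-x->s12; s9-y->s13; s10-x->s10; s10-y->s14; s11-x->s11; s11-y->s14; s12-x->s15; s12-y->s13; s13-x->s16; s13-y->s13; s14-x->s14; s14-y->s17; s15-x->s15; s15-y->s17; s16-x->s18; s16-y->s13; s17-x->s17; s17-y->s17; s18-x->s18; s18-y->s17

Build one automaton per condition and run them in lockstep. The first has 5 states tracking the count of `y`s, saturating at 4; the second has 4 states tracking partial matches of the forbidden pattern `xxy`. A product state is a pair (one from each), accepting exactly when both do.
          x    y  
>  s0     s1   s2 
   s1     s3   s2 
   s2     s4   s5 
   s3     s3   s6 
   s4     s7   s5 
   s5     s8   s9 
   s6     s6  s10 
   s7     s7  s10 
   s8    s11   s9 
 * s9    s12  s13 
   s10   s10  s14 
   s11   s11  s14 
 * s12   s15  s13 
 * s13   s16  s13 
   s14   s14  s17 
 * s15   s15  s17 
 * s16   s18  s13 
   s17   s17  s17 
 * s18   s18  s17 
(> = start, * = accepting)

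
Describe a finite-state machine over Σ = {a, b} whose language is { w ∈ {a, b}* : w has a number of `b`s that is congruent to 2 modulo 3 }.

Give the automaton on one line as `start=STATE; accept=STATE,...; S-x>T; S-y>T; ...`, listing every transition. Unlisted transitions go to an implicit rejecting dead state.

start=q0; accept=q2; q0-a>q0; q0-b>q1; q1-a>q1; q1-b>q2; q2-a>q2; q2-b>q0

The only thing that matters is how many `b`s have appeared, reduced mod 3. Use one state per residue: q0 for 0, …, q2 for 2. Reading `b` moves to the next residue; anything else stays put. q2 is accepting.
A 3-state machine:
        a   b  
>  q0   q0  q1 
   q1   q1  q2 
 * q2   q2  q0 
(> = start, * = accepting)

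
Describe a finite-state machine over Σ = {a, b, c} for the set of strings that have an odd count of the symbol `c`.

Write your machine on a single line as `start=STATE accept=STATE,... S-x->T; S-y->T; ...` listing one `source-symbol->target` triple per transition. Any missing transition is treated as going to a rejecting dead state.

The only thing that matters is how many `c`s have appeared, reduced mod 2. Use one state per residue: s0 for 0, …, s1 for 1. Reading `c` moves to the next residue; anything else stays put. s1 is accepting.
        a   b   c  
>  s0   s0  s0  s1 
 * s1   s1  s1  s0 
(> = start, * = accepting)

start=s0; accept=s1; s0-a->s0; s0-b->s0; s0-c->s1; s1-a->s1; s1-b->s1; s1-c->s0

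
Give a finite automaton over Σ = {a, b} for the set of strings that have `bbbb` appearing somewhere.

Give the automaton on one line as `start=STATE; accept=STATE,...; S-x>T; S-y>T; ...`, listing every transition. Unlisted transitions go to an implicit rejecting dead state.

start=S0; accept=S4; S0-a>S0; S0-b>S1; S1-a>S0; S1-b>S2; S2-a>S0; S2-b>S3; S3-a>S0; S3-b>S4; S4-a>S4; S4-b>S4

States S0..S3 record the length of the longest prefix of `bbbb` that matches the current input suffix. Reaching S4 means `bbbb` has been seen, and we stay there forever. Accept from S4.
With 5 states:
        a   b  
>  S0   S0  S1 
   S1   S0  S2 
   S2   S0  S3 
   S3   S0  S4 
 * S4   S4  S4 
(> = start, * = accepting)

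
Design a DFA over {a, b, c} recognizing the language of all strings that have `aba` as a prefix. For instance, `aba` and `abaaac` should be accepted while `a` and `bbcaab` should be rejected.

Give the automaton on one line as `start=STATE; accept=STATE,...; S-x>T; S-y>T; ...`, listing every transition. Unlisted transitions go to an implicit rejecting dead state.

Walk along `aba` while the input agrees: from S0 take `a` to S1, and so on. Any deviation drops to the rejecting sink S4. Once S3 is reached the prefix is confirmed and every continuation is accepted.
With 5 states:
        a   b   c  
>  S0   S1  S4  S4 
   S1   S4  S2  S4 
   S2   S3  S4  S4 
 * S3   S3  S3  S3 
   S4   S4  S4  S4 
(> = start, * = accepting)

start=S0; accept=S3; S0-a>S1; S0-b>S4; S0-c>S4; S1-a>S4; S1-b>S2; S1-c>S4; S2-a>S3; S2-b>S4; S2-c>S4; S3-a>S3; S3-b>S3; S3-c>S3; S4-a>S4; S4-b>S4; S4-c>S4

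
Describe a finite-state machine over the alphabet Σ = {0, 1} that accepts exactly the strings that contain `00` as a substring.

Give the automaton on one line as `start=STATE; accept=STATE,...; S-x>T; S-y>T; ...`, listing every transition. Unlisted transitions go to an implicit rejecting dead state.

Track how much of `00` has been matched so far: state s0 is no progress, s2 is the absorbing accept state reached once `00` has occurred. Intermediate states record partial matches; on a mismatch, fall back to the longest reusable overlap.
3 states suffice.
        0   1  
>  s0   s1  s0 
   s1   s2  s0 
 * s2   s2  s2 
(> = start, * = accepting)

start=s0; accept=s2; s0-0>s1; s0-1>s0; s1-0>s2; s1-1>s0; s2-0>s2; s2-1>s2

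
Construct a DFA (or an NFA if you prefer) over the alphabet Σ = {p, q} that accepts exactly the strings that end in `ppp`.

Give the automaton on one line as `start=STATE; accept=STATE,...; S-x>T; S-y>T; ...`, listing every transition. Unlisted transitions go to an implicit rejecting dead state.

start=s0; accept=s3; s0-p>s1; s0-q>s0; s1-p>s2; s1-q>s0; s2-p>s3; s2-q>s0; s3-p>s3; s3-q>s0

Let each state record the length of the longest suffix of the input read so far that is also a prefix of `ppp`. s1 means the last symbol is `p`; s2 means the last 2 symbols are `pp`; s3 means the last 3 symbols are `ppp`. Accept only at s3, where the string currently ends in `ppp`.
A 4-state machine:
        p   q  
>  s0   s1  s0 
   s1   s2  s0 
   s2   s3  s0 
 * s3   s3  s0 
(> = start, * = accepting)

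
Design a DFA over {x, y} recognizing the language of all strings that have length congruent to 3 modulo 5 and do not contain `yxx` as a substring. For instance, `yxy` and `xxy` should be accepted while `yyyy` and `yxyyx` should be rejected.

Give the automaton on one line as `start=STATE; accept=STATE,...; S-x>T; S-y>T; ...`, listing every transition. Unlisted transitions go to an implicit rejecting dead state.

start=s0; accept=s6,s7,s8; s0-x>s1; s0-y>s2; s1-x>s3; s1-y>s4; s2-x>s5; s2-y>s4; s3-x>s6; s3-y>s7; s4-x>s8; s4-y>s7; s5-x>s9; s5-y>s7; s6-x>s10; s6-y>s11; s7-x>s12; s7-y>s11; s8-x>s13; s8-y>s11; s9-x>s13; s9-y>s13; s10-x>s0; s10-y>s14; s11-x>s15; s11-y>s14; s12-x>s16; s12-y>s14; s13-x>s16; s13-y>s16; s14-x>s17; s14-y>s2; s15-x>s18; s15-y>s2; s16-x>s18; s16-y>s18; s17-x>s19; s17-y>s4; s18-x>s19; s18-y>s19; s19-x>s9; s19-y>s9

Build one automaton per condition and run them in lockstep. One (5 states) tracks the input length modulo 5; the other (4 states) tracks partial matches of the forbidden pattern `yxx`. Each combined state is a pair, one component from each; accept when both components accept.
A 20-state machine:
          x    y  
>  s0     s1   s2 
   s1     s3   s4 
   s2     s5   s4 
   s3     s6   s7 
   s4     s8   s7 
   s5     s9   s7 
 * s6    s10  s11 
 * s7    s12  s11 
 * s8    s13  s11 
   s9    s13  s13 
   s10    s0  s14 
   s11   s15  s14 
   s12   s16  s14 
   s13   s16  s16 
   s14   s17   s2 
   s15   s18   s2 
   s16   s18  s18 
   s17   s19   s4 
   s18   s19  s19 
   s19    s9   s9 
(> = start, * = accepting)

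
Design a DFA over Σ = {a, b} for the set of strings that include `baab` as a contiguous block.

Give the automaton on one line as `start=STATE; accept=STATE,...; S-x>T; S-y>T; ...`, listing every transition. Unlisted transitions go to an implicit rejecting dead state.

Track how much of `baab` has been matched so far: state s0 is no progress, s4 is the absorbing accept state reached once `baab` has occurred. Intermediate states record partial matches; on a mismatch, fall back to the longest reusable overlap.
With 5 states:
        a   b  
>  s0   s0  s1 
   s1   s2  s1 
   s2   s3  s1 
   s3   s0  s4 
 * s4   s4  s4 
(> = start, * = accepting)

start=s0; accept=s4; s0-a>s0; s0-b>s1; s1-a>s2; s1-b>s1; s2-a>s3; s2-b>s1; s3-a>s0; s3-b>s4; s4-a>s4; s4-b>s4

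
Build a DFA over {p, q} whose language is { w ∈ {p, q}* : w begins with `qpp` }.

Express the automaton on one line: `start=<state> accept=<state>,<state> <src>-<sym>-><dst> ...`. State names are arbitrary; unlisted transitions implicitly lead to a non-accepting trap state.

start=S0 accept=S3 S0-p->S4 S0-q->S1 S1-p->S2 S1-q->S4 S2-p->S3 S2-q->S4 S3-p->S3 S3-q->S3 S4-p->S4 S4-q->S4

Walk along `qpp` while the input agrees: from S0 take `q` to S1, and so on. Any deviation drops to the rejecting sink S4. Once S3 is reached the prefix is confirmed and every continuation is accepted.
5 states suffice.
        p   q  
>  S0   S4  S1 
   S1   S2  S4 
   S2   S3  S4 
 * S3   S3  S3 
   S4   S4  S4 
(> = start, * = accepting)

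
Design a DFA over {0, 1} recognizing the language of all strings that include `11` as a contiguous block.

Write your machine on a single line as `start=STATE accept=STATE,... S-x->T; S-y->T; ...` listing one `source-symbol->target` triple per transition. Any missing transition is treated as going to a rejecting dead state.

start=q0; accept=q2; q0-0->q0; q0-1->q1; q1-0->q0; q1-1->q2; q2-0->q2; q2-1->q2

Track how much of `11` has been matched so far: state q0 is no progress, q2 is the absorbing accept state reached once `11` has occurred. Intermediate states record partial matches; on a mismatch, fall back to the longest reusable overlap.
3 states suffice.
        0   1  
>  q0   q0  q1 
   q1   q0  q2 
 * q2   q2  q2 
(> = start, * = accepting)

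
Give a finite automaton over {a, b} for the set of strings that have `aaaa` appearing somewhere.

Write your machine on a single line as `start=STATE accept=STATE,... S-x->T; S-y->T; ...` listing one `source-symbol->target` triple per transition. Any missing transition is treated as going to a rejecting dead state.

Track how much of `aaaa` has been matched so far: state s0 is no progress, s4 is the absorbing accept state reached once `aaaa` has occurred. Intermediate states record partial matches; on a mismatch, fall back to the longest reusable overlap.
5 states suffice.
        a   b  
>  s0   s1  s0 
   s1   s2  s0 
   s2   s3  s0 
   s3   s4  s0 
 * s4   s4  s4 
(> = start, * = accepting)

start=s0; accept=s4; s0-a->s1; s0-b->s0; s1-a->s2; s1-b->s0; s2-a->s3; s2-b->s0; s3-a->s4; s3-b->s0; s4-a->s4; s4-b->s4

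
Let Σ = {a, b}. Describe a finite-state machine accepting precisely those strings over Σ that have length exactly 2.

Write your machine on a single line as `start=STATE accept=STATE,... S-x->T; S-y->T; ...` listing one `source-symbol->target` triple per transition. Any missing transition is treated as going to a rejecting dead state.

start=s0; accept=s2; s0-a->s1; s0-b->s1; s1-a->s2; s1-b->s2; s2-a->s3; s2-b->s3; s3-a->s3; s3-b->s3

We only need to distinguish lengths 0, 1, …, 2, and '>2'. Chain s0 → s1 → s2 → s3 on every symbol, with s3 looping. Accepting states: {s2}.
        a   b  
>  s0   s1  s1 
   s1   s2  s2 
 * s2   s3  s3 
   s3   s3  s3 
(> = start, * = accepting)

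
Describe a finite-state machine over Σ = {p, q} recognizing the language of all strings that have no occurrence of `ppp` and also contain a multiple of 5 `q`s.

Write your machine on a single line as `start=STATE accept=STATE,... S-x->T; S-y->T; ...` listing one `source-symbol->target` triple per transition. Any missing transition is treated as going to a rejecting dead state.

start=s0; accept=s0,s1,s3; s0-p->s1; s0-q->s2; s1-p->s3; s1-q->s2; s2-p->s4; s2-q->s5; s3-p->s6; s3-q->s2; s4-p->s7; s4-q->s5; s5-p->s8; s5-q->s9; s6-p->s6; s6-q->s6; s7-p->s6; s7-q->s5; s8-p->s10; s8-q->s9; s9-p->s11; s9-q->s12; s10-p->s6; s10-q->s9; s11-p->s13; s11-q->s12; s12-p->s14; s12-q->s0; s13-p->s6; s13-q->s12; s14-p->s15; s14-q->s0; s15-p->s6; s15-q->s0

Handle the two conditions separately and then intersect. The first has 4 states tracking partial matches of the forbidden pattern `ppp`; the second has 5 states tracking the count of `q`s modulo 5. A product state is a pair (one from each), accepting exactly when both do. Equivalent product states are then merged.
A 16-state machine:
          p    q  
>* s0     s1   s2 
 * s1     s3   s2 
   s2     s4   s5 
 * s3     s6   s2 
   s4     s7   s5 
   s5     s8   s9 
   s6     s6   s6 
   s7     s6   s5 
   s8    s10   s9 
   s9    s11  s12 
   s10    s6   s9 
   s11   s13  s12 
   s12   s14   s0 
   s13    s6  s12 
   s14   s15   s0 
   s15    s6   s0 
(> = start, * = accepting)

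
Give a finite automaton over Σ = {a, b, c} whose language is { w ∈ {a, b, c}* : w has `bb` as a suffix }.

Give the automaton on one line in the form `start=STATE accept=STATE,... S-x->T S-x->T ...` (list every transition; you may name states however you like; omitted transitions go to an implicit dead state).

Let each state record the length of the longest suffix of the input read so far that is also a prefix of `bb`. s1 means the last symbol is `b`; s2 means the last 2 symbols are `bb`. Accept only at s2, where the string currently ends in `bb`.
A 3-state machine:
        a   b   c  
>  s0   s0  s1  s0 
   s1   s0  s2  s0 
 * s2   s0  s2  s0 
(> = start, * = accepting)

start=s0 accept=s2 s0-a->s0 s0-b->s1 s0-c->s0 s1-a->s0 s1-b->s2 s1-c->s0 s2-a->s0 s2-b->s2 s2-c->s0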